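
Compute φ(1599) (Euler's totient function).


1599 = 3 × 13 × 41
Prime factors: 3, 13, 41
φ(1599) = 1599 × (1-1/3) × (1-1/13) × (1-1/41)
= 1599 × 2/3 × 12/13 × 40/41 = 960

φ(1599) = 960


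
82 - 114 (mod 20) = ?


82 - 114 = -32
-32 mod 20 = 8


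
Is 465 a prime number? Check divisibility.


465 / 3 = 155 (exact division)
465 is NOT prime.

No, 465 is not prime


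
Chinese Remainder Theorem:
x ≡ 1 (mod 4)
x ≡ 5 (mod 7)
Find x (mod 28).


M = 4*7 = 28
M1 = M/4 = 7, M2 = M/7 = 4
M1^(-1) mod 4 = 3, M2^(-1) mod 7 = 2
x = 1*7*3 + 5*4*2 = 61
61 mod 28 = 5
Check: 5 mod 4 = 1 ✓, 5 mod 7 = 5 ✓

x ≡ 5 (mod 28)


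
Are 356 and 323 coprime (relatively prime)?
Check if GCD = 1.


Euclidean algorithm:
356 = 1 * 323 + 33
323 = 9 * 33 + 26
33 = 1 * 26 + 7
26 = 3 * 7 + 5
7 = 1 * 5 + 2
5 = 2 * 2 + 1
2 = 2 * 1 + 0
GCD(356, 323) = 1

Yes, coprime (GCD = 1)


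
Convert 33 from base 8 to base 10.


33 (base 8) = 27 (decimal)
27 (decimal) = 27 (base 10)


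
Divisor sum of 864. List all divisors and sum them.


Divisors of 864: 1, 2, 3, 4, 6, 8, 9, 12, 16, 18, 24, 27, 32, 36, 48, 54, 72, 96, 108, 144, 216, 288, 432, 864
Sum = 1 + 2 + 3 + 4 + 6 + 8 + 9 + 12 + 16 + 18 + 24 + 27 + 32 + 36 + 48 + 54 + 72 + 96 + 108 + 144 + 216 + 288 + 432 + 864 = 2520

σ(864) = 2520


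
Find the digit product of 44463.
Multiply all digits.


4 × 4 × 4 × 6 × 3 = 1152


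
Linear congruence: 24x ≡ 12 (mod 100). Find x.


GCD(24, 100) = 4 divides 12
Divide: 6x ≡ 3 (mod 25)
x ≡ 13 (mod 25)


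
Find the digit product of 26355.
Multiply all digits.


2 × 6 × 3 × 5 × 5 = 900


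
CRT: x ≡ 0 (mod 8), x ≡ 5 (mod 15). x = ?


M = 8*15 = 120
M1 = M/8 = 15, M2 = M/15 = 8
M1^(-1) mod 8 = 7, M2^(-1) mod 15 = 2
x = 0*15*7 + 5*8*2 = 80
80 mod 120 = 80
Check: 80 mod 8 = 0 ✓, 80 mod 15 = 5 ✓

x ≡ 80 (mod 120)


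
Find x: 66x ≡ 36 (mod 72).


GCD(66, 72) = 6 divides 36
Divide: 11x ≡ 6 (mod 12)
x ≡ 6 (mod 12)


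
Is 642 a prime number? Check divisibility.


642 / 2 = 321 (exact division)
642 is NOT prime.

No, 642 is not prime


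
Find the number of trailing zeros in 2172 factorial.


floor(2172/5) = 434
floor(2172/25) = 86
floor(2172/125) = 17
floor(2172/625) = 3
Total = 540

540 trailing zeros


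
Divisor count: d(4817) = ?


4817 = 4817^1
d(4817) = (1+1) = 2

2 divisors


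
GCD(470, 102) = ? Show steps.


470 = 4 * 102 + 62
102 = 1 * 62 + 40
62 = 1 * 40 + 22
40 = 1 * 22 + 18
22 = 1 * 18 + 4
18 = 4 * 4 + 2
4 = 2 * 2 + 0
GCD = 2


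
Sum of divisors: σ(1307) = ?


Divisors of 1307: 1, 1307
Sum = 1 + 1307 = 1308

σ(1307) = 1308


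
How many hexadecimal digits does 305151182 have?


305151182 in base 16 = 12303CCE
Number of digits = 8

8 digits (base 16)


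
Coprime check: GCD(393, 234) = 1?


Euclidean algorithm:
393 = 1 * 234 + 159
234 = 1 * 159 + 75
159 = 2 * 75 + 9
75 = 8 * 9 + 3
9 = 3 * 3 + 0
GCD(393, 234) = 3

No, not coprime (GCD = 3)


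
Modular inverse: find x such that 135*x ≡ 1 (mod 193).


Use the extended Euclidean algorithm on (193, 135); each row r = 193*s + 135*t:
r=193, s=1, t=0
r=135, s=0, t=1
q=1: r=58, s=1, t=-1   [193*(1) + 135*(-1) = 58]
q=2: r=19, s=-2, t=3   [193*(-2) + 135*(3) = 19]
q=3: r=1, s=7, t=-10   [193*(7) + 135*(-10) = 1]
q=19: r=0, s=-135, t=193   [193*(-135) + 135*(193) = 0]
GCD = 1 with t = -10, so 135*(-10) ≡ 1 (mod 193)
Inverse = -10 mod 193 = 183
Check: 135 * 183 = 24705 ≡ 1 (mod 193)

135^(-1) ≡ 183 (mod 193)


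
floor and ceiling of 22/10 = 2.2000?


22/10 = 2.2000
floor = 2
ceil = 3

floor = 2, ceil = 3


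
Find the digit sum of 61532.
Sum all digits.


6 + 1 + 5 + 3 + 2 = 17


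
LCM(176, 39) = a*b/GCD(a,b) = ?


GCD(176, 39) = 1
LCM = 176*39/1 = 6864/1 = 6864

LCM = 6864


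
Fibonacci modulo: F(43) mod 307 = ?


F(k) mod 307 for k=1..43:
1, 1, 2, 3, 5, 8, 13, 21, 34, 55, 89, 144, 233, 70, 303, 66, 62, 128, 190, 11, 201, 212, 106, 11, 117, 128, 245, 66, 4, 70, 74, 144, 218, 55, 273, 21, 294, 8, 302, 3, 305, 1, 306
F(43) mod 307 = 306


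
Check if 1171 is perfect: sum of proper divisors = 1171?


Proper divisors of 1171: 1
Sum = 1 = 1

No, 1171 is not perfect (1 ≠ 1171)


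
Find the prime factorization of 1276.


1276 / 2 = 638
638 / 2 = 319
319 / 11 = 29
29 / 29 = 1
1276 = 2^2 × 11 × 29


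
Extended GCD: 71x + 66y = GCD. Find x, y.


Tabular extended Euclidean (each row: r = 71*s + 66*t):
r=71, s=1, t=0
r=66, s=0, t=1
q=1: r=5, s=1, t=-1   [71*(1) + 66*(-1) = 5]
q=13: r=1, s=-13, t=14   [71*(-13) + 66*(14) = 1]
q=5: r=0, s=66, t=-71   [71*(66) + 66*(-71) = 0]
GCD = 1; from the row with r=1: x=-13, y=14
Check: 71*(-13) + 66*(14) = -923 + 924 = 1

GCD = 1, x = -13, y = 14


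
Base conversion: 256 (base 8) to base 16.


256 (base 8) = 174 (decimal)
174 (decimal) = AE (base 16)


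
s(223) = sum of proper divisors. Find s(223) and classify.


Proper divisors: 1
Sum = 1 = 1
1 < 223 → deficient

s(223) = 1 (deficient)


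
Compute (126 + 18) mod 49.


126 + 18 = 144
144 mod 49 = 46


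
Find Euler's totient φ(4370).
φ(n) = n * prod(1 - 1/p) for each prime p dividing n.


4370 = 2 × 5 × 19 × 23
Prime factors: 2, 5, 19, 23
φ(4370) = 4370 × (1-1/2) × (1-1/5) × (1-1/19) × (1-1/23)
= 4370 × 1/2 × 4/5 × 18/19 × 22/23 = 1584

φ(4370) = 1584


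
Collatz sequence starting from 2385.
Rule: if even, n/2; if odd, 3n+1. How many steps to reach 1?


2385 → 7156 → 3578 → 1789 → 5368 → 2684 → 1342 → 671 → 2014 → 1007 → 3022 → 1511 → 4534 → 2267 → 6802 → 3401 → 10204 → 5102 → 2551 → 7654 → 3827 → 11482 → 5741 → 17224 → 8612 → 4306 → 2153 → 6460 → 3230 → 1615 → 4846 → 2423 → 7270 → 3635 → 10906 → 5453 → 16360 → 8180 → 4090 → 2045 → 6136 → 3068 → 1534 → 767 → 2302 → 1151 → 3454 → 1727 → 5182 → 2591 → 7774 → 3887 → 11662 → 5831 → 17494 → 8747 → 26242 → 13121 → 39364 → 19682 → 9841 → 29524 → 14762 → 7381 → 22144 → 11072 → 5536 → 2768 → 1384 → 692 → 346 → 173 → 520 → 260 → 130 → 65 → 196 → 98 → 49 → 148 → 74 → 37 → 112 → 56 → 28 → 14 → 7 → 22 → 11 → 34 → 17 → 52 → 26 → 13 → 40 → 20 → 10 → 5 → 16 → 8 → 4 → 2 → 1
Total steps = 102

102 steps


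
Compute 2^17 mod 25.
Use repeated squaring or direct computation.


2^1 mod 25 = 2
2^2 mod 25 = 4
2^3 mod 25 = 8
2^4 mod 25 = 16
2^5 mod 25 = 7
2^6 mod 25 = 14
2^7 mod 25 = 3
2^8 mod 25 = 6
2^9 mod 25 = 12
2^10 mod 25 = 24
2^11 mod 25 = 23
2^12 mod 25 = 21
2^13 mod 25 = 17
2^14 mod 25 = 9
2^15 mod 25 = 18
2^16 mod 25 = 11
2^17 mod 25 = 22


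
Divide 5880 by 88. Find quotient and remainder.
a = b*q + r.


5880 = 88 * 66 + 72
Check: 5808 + 72 = 5880

q = 66, r = 72


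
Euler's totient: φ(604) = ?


604 = 2^2 × 151
Prime factors: 2, 151
φ(604) = 604 × (1-1/2) × (1-1/151)
= 604 × 1/2 × 150/151 = 300

φ(604) = 300


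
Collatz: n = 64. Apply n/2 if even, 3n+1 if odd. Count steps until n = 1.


64 → 32 → 16 → 8 → 4 → 2 → 1
Total steps = 6

6 steps


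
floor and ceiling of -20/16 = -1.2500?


-20/16 = -1.2500
floor = -2
ceil = -1

floor = -2, ceil = -1


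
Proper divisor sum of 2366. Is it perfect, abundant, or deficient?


Proper divisors: 1, 2, 7, 13, 14, 26, 91, 169, 182, 338, 1183
Sum = 1 + 2 + 7 + 13 + 14 + 26 + 91 + 169 + 182 + 338 + 1183 = 2026
2026 < 2366 → deficient

s(2366) = 2026 (deficient)


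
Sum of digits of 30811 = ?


3 + 0 + 8 + 1 + 1 = 13


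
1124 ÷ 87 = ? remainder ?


1124 = 87 * 12 + 80
Check: 1044 + 80 = 1124

q = 12, r = 80


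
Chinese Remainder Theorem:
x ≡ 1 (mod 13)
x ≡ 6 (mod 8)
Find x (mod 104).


M = 13*8 = 104
M1 = M/13 = 8, M2 = M/8 = 13
M1^(-1) mod 13 = 5, M2^(-1) mod 8 = 5
x = 1*8*5 + 6*13*5 = 430
430 mod 104 = 14
Check: 14 mod 13 = 1 ✓, 14 mod 8 = 6 ✓

x ≡ 14 (mod 104)


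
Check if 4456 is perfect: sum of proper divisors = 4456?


Proper divisors of 4456: 1, 2, 4, 8, 557, 1114, 2228
Sum = 1 + 2 + 4 + 8 + 557 + 1114 + 2228 = 3914

No, 4456 is not perfect (3914 ≠ 4456)


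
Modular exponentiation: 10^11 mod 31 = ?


10^1 mod 31 = 10
10^2 mod 31 = 7
10^3 mod 31 = 8
10^4 mod 31 = 18
10^5 mod 31 = 25
10^6 mod 31 = 2
10^7 mod 31 = 20
10^8 mod 31 = 14
10^9 mod 31 = 16
10^10 mod 31 = 5
10^11 mod 31 = 19


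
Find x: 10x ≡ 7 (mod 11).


GCD(10, 11) = 1, unique solution
a^(-1) mod 11 = 10
x = 10 * 7 mod 11 = 4

x ≡ 4 (mod 11)


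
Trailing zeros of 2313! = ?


floor(2313/5) = 462
floor(2313/25) = 92
floor(2313/125) = 18
floor(2313/625) = 3
Total = 575

575 trailing zeros


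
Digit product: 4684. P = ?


4 × 6 × 8 × 4 = 768


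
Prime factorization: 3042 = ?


3042 / 2 = 1521
1521 / 3 = 507
507 / 3 = 169
169 / 13 = 13
13 / 13 = 1
3042 = 2 × 3^2 × 13^2


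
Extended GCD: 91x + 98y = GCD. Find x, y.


Tabular extended Euclidean (each row: r = 91*s + 98*t):
r=91, s=1, t=0
r=98, s=0, t=1
q=0: r=91, s=1, t=0   [91*(1) + 98*(0) = 91]
q=1: r=7, s=-1, t=1   [91*(-1) + 98*(1) = 7]
q=13: r=0, s=14, t=-13   [91*(14) + 98*(-13) = 0]
GCD = 7; from the row with r=7: x=-1, y=1
Check: 91*(-1) + 98*(1) = -91 + 98 = 7

GCD = 7, x = -1, y = 1


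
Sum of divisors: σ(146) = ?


Divisors of 146: 1, 2, 73, 146
Sum = 1 + 2 + 73 + 146 = 222

σ(146) = 222


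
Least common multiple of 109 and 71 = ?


GCD(109, 71) = 1
LCM = 109*71/1 = 7739/1 = 7739

LCM = 7739


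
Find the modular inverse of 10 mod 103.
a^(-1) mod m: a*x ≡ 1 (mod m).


Use the extended Euclidean algorithm on (103, 10); each row r = 103*s + 10*t:
r=103, s=1, t=0
r=10, s=0, t=1
q=10: r=3, s=1, t=-10   [103*(1) + 10*(-10) = 3]
q=3: r=1, s=-3, t=31   [103*(-3) + 10*(31) = 1]
q=3: r=0, s=10, t=-103   [103*(10) + 10*(-103) = 0]
GCD = 1 with t = 31, so 10*(31) ≡ 1 (mod 103)
Inverse = 31 mod 103 = 31
Check: 10 * 31 = 310 ≡ 1 (mod 103)

10^(-1) ≡ 31 (mod 103)


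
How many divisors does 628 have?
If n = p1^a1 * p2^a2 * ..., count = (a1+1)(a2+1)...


628 = 2^2 × 157^1
d(628) = (2+1) × (1+1) = 6

6 divisors


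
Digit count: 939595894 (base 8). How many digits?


939595894 in base 8 = 7000214166
Number of digits = 10

10 digits (base 8)


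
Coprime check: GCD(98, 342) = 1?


Euclidean algorithm:
342 = 3 * 98 + 48
98 = 2 * 48 + 2
48 = 24 * 2 + 0
GCD(98, 342) = 2

No, not coprime (GCD = 2)


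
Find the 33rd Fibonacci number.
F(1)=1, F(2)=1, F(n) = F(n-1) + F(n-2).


Sequence: 1, 1, 2, 3, 5, 8, 13, 21, 34, 55, 89, 144, 233, 377, 610, 987, 1597, 2584, 4181, 6765, 10946, 17711, 28657, 46368, 75025, 121393, 196418, 317811, 514229, 832040, 1346269, 2178309, 3524578
F(33) = 3524578


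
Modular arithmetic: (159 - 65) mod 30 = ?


159 - 65 = 94
94 mod 30 = 4


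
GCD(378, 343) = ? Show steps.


378 = 1 * 343 + 35
343 = 9 * 35 + 28
35 = 1 * 28 + 7
28 = 4 * 7 + 0
GCD = 7


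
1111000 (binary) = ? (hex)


1111000 (base 2) = 120 (decimal)
120 (decimal) = 78 (base 16)


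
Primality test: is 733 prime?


Check divisors up to sqrt(733) = 27.0740
No divisors found.
733 is prime.

Yes, 733 is prime


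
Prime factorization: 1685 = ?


1685 / 5 = 337
337 / 337 = 1
1685 = 5 × 337


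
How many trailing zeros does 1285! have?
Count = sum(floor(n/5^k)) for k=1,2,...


floor(1285/5) = 257
floor(1285/25) = 51
floor(1285/125) = 10
floor(1285/625) = 2
Total = 320

320 trailing zeros


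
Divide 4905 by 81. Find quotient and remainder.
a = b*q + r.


4905 = 81 * 60 + 45
Check: 4860 + 45 = 4905

q = 60, r = 45


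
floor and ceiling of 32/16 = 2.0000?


32/16 = 2.0000
floor = 2
ceil = 2

floor = 2, ceil = 2


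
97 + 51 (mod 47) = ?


97 + 51 = 148
148 mod 47 = 7


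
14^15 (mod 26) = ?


14^1 mod 26 = 14
14^2 mod 26 = 14
14^3 mod 26 = 14
14^4 mod 26 = 14
14^5 mod 26 = 14
14^6 mod 26 = 14
14^7 mod 26 = 14
14^8 mod 26 = 14
14^9 mod 26 = 14
14^10 mod 26 = 14
14^11 mod 26 = 14
14^12 mod 26 = 14
14^13 mod 26 = 14
14^14 mod 26 = 14
14^15 mod 26 = 14


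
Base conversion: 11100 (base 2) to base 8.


11100 (base 2) = 28 (decimal)
28 (decimal) = 34 (base 8)


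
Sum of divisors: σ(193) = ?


Divisors of 193: 1, 193
Sum = 1 + 193 = 194

σ(193) = 194


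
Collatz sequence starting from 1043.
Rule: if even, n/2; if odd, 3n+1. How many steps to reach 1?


1043 → 3130 → 1565 → 4696 → 2348 → 1174 → 587 → 1762 → 881 → 2644 → 1322 → 661 → 1984 → 992 → 496 → 248 → 124 → 62 → 31 → 94 → 47 → 142 → 71 → 214 → 107 → 322 → 161 → 484 → 242 → 121 → 364 → 182 → 91 → 274 → 137 → 412 → 206 → 103 → 310 → 155 → 466 → 233 → 700 → 350 → 175 → 526 → 263 → 790 → 395 → 1186 → 593 → 1780 → 890 → 445 → 1336 → 668 → 334 → 167 → 502 → 251 → 754 → 377 → 1132 → 566 → 283 → 850 → 425 → 1276 → 638 → 319 → 958 → 479 → 1438 → 719 → 2158 → 1079 → 3238 → 1619 → 4858 → 2429 → 7288 → 3644 → 1822 → 911 → 2734 → 1367 → 4102 → 2051 → 6154 → 3077 → 9232 → 4616 → 2308 → 1154 → 577 → 1732 → 866 → 433 → 1300 → 650 → 325 → 976 → 488 → 244 → 122 → 61 → 184 → 92 → 46 → 23 → 70 → 35 → 106 → 53 → 160 → 80 → 40 → 20 → 10 → 5 → 16 → 8 → 4 → 2 → 1
Total steps = 124

124 steps


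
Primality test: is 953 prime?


Check divisors up to sqrt(953) = 30.8707
No divisors found.
953 is prime.

Yes, 953 is prime


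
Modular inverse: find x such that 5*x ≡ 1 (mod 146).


Use the extended Euclidean algorithm on (146, 5); each row r = 146*s + 5*t:
r=146, s=1, t=0
r=5, s=0, t=1
q=29: r=1, s=1, t=-29   [146*(1) + 5*(-29) = 1]
q=5: r=0, s=-5, t=146   [146*(-5) + 5*(146) = 0]
GCD = 1 with t = -29, so 5*(-29) ≡ 1 (mod 146)
Inverse = -29 mod 146 = 117
Check: 5 * 117 = 585 ≡ 1 (mod 146)

5^(-1) ≡ 117 (mod 146)


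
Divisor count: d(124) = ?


124 = 2^2 × 31^1
d(124) = (2+1) × (1+1) = 6

6 divisors


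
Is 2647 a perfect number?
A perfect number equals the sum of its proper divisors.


Proper divisors of 2647: 1
Sum = 1 = 1

No, 2647 is not perfect (1 ≠ 2647)


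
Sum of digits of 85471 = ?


8 + 5 + 4 + 7 + 1 = 25


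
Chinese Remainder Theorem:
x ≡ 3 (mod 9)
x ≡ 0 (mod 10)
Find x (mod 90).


M = 9*10 = 90
M1 = M/9 = 10, M2 = M/10 = 9
M1^(-1) mod 9 = 1, M2^(-1) mod 10 = 9
x = 3*10*1 + 0*9*9 = 30
30 mod 90 = 30
Check: 30 mod 9 = 3 ✓, 30 mod 10 = 0 ✓

x ≡ 30 (mod 90)


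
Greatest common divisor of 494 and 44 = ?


494 = 11 * 44 + 10
44 = 4 * 10 + 4
10 = 2 * 4 + 2
4 = 2 * 2 + 0
GCD = 2


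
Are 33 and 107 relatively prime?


Euclidean algorithm:
107 = 3 * 33 + 8
33 = 4 * 8 + 1
8 = 8 * 1 + 0
GCD(33, 107) = 1

Yes, coprime (GCD = 1)


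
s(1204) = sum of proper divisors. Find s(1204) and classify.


Proper divisors: 1, 2, 4, 7, 14, 28, 43, 86, 172, 301, 602
Sum = 1 + 2 + 4 + 7 + 14 + 28 + 43 + 86 + 172 + 301 + 602 = 1260
1260 > 1204 → abundant

s(1204) = 1260 (abundant)


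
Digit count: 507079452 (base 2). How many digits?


507079452 in base 2 = 11110001110010110101100011100
Number of digits = 29

29 digits (base 2)


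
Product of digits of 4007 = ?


4 × 0 × 0 × 7 = 0


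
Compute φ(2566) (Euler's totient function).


2566 = 2 × 1283
Prime factors: 2, 1283
φ(2566) = 2566 × (1-1/2) × (1-1/1283)
= 2566 × 1/2 × 1282/1283 = 1282

φ(2566) = 1282


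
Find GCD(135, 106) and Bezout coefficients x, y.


Tabular extended Euclidean (each row: r = 135*s + 106*t):
r=135, s=1, t=0
r=106, s=0, t=1
q=1: r=29, s=1, t=-1   [135*(1) + 106*(-1) = 29]
q=3: r=19, s=-3, t=4   [135*(-3) + 106*(4) = 19]
q=1: r=10, s=4, t=-5   [135*(4) + 106*(-5) = 10]
q=1: r=9, s=-7, t=9   [135*(-7) + 106*(9) = 9]
q=1: r=1, s=11, t=-14   [135*(11) + 106*(-14) = 1]
q=9: r=0, s=-106, t=135   [135*(-106) + 106*(135) = 0]
GCD = 1; from the row with r=1: x=11, y=-14
Check: 135*(11) + 106*(-14) = 1485 - 1484 = 1

GCD = 1, x = 11, y = -14


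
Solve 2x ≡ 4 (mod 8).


GCD(2, 8) = 2 divides 4
Divide: 1x ≡ 2 (mod 4)
x ≡ 2 (mod 4)


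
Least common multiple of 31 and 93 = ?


GCD(31, 93) = 31
LCM = 31*93/31 = 2883/31 = 93

LCM = 93


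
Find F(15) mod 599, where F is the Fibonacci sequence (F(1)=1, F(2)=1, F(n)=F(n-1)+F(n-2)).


F(k) mod 599 for k=1..15:
1, 1, 2, 3, 5, 8, 13, 21, 34, 55, 89, 144, 233, 377, 11
F(15) mod 599 = 11


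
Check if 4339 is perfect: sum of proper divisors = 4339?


Proper divisors of 4339: 1
Sum = 1 = 1

No, 4339 is not perfect (1 ≠ 4339)


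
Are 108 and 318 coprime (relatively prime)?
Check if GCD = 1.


Euclidean algorithm:
318 = 2 * 108 + 102
108 = 1 * 102 + 6
102 = 17 * 6 + 0
GCD(108, 318) = 6

No, not coprime (GCD = 6)


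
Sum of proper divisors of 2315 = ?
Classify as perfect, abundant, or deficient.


Proper divisors: 1, 5, 463
Sum = 1 + 5 + 463 = 469
469 < 2315 → deficient

s(2315) = 469 (deficient)


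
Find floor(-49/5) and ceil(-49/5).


-49/5 = -9.8000
floor = -10
ceil = -9

floor = -10, ceil = -9


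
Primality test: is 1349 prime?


1349 / 19 = 71 (exact division)
1349 is NOT prime.

No, 1349 is not prime


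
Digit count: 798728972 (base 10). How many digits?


798728972 has 9 digits in base 10
floor(log10(798728972)) + 1 = floor(8.9024) + 1 = 9

9 digits (base 10)


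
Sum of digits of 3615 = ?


3 + 6 + 1 + 5 = 15


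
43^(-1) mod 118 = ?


Use the extended Euclidean algorithm on (118, 43); each row r = 118*s + 43*t:
r=118, s=1, t=0
r=43, s=0, t=1
q=2: r=32, s=1, t=-2   [118*(1) + 43*(-2) = 32]
q=1: r=11, s=-1, t=3   [118*(-1) + 43*(3) = 11]
q=2: r=10, s=3, t=-8   [118*(3) + 43*(-8) = 10]
q=1: r=1, s=-4, t=11   [118*(-4) + 43*(11) = 1]
q=10: r=0, s=43, t=-118   [118*(43) + 43*(-118) = 0]
GCD = 1 with t = 11, so 43*(11) ≡ 1 (mod 118)
Inverse = 11 mod 118 = 11
Check: 43 * 11 = 473 ≡ 1 (mod 118)

43^(-1) ≡ 11 (mod 118)


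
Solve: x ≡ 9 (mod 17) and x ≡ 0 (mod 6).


M = 17*6 = 102
M1 = M/17 = 6, M2 = M/6 = 17
M1^(-1) mod 17 = 3, M2^(-1) mod 6 = 5
x = 9*6*3 + 0*17*5 = 162
162 mod 102 = 60
Check: 60 mod 17 = 9 ✓, 60 mod 6 = 0 ✓

x ≡ 60 (mod 102)


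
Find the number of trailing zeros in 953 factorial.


floor(953/5) = 190
floor(953/25) = 38
floor(953/125) = 7
floor(953/625) = 1
Total = 236

236 trailing zeros


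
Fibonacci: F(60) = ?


Sequence: 1, 1, 2, 3, 5, 8, 13, 21, 34, 55, 89, 144, 233, 377, 610, 987, 1597, 2584, 4181, 6765, 10946, 17711, 28657, 46368, 75025, 121393, 196418, 317811, 514229, 832040, 1346269, 2178309, 3524578, 5702887, 9227465, 14930352, 24157817, 39088169, 63245986, 102334155, 165580141, 267914296, 433494437, 701408733, 1134903170, 1836311903, 2971215073, 4807526976, 7778742049, 12586269025, 20365011074, 32951280099, 53316291173, 86267571272, 139583862445, 225851433717, 365435296162, 591286729879, 956722026041, 1548008755920
F(60) = 1548008755920


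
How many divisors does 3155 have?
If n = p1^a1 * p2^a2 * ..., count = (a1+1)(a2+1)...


3155 = 5^1 × 631^1
d(3155) = (1+1) × (1+1) = 4

4 divisors


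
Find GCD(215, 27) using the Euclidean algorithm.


215 = 7 * 27 + 26
27 = 1 * 26 + 1
26 = 26 * 1 + 0
GCD = 1


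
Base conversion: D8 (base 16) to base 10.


D8 (base 16) = 216 (decimal)
216 (decimal) = 216 (base 10)


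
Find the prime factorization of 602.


602 / 2 = 301
301 / 7 = 43
43 / 43 = 1
602 = 2 × 7 × 43


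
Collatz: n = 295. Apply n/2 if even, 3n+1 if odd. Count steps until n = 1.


295 → 886 → 443 → 1330 → 665 → 1996 → 998 → 499 → 1498 → 749 → 2248 → 1124 → 562 → 281 → 844 → 422 → 211 → 634 → 317 → 952 → 476 → 238 → 119 → 358 → 179 → 538 → 269 → 808 → 404 → 202 → 101 → 304 → 152 → 76 → 38 → 19 → 58 → 29 → 88 → 44 → 22 → 11 → 34 → 17 → 52 → 26 → 13 → 40 → 20 → 10 → 5 → 16 → 8 → 4 → 2 → 1
Total steps = 55

55 steps


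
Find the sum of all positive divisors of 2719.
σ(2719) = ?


Divisors of 2719: 1, 2719
Sum = 1 + 2719 = 2720

σ(2719) = 2720


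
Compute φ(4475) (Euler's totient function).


4475 = 5^2 × 179
Prime factors: 5, 179
φ(4475) = 4475 × (1-1/5) × (1-1/179)
= 4475 × 4/5 × 178/179 = 3560

φ(4475) = 3560


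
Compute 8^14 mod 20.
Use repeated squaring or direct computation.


8^1 mod 20 = 8
8^2 mod 20 = 4
8^3 mod 20 = 12
8^4 mod 20 = 16
8^5 mod 20 = 8
8^6 mod 20 = 4
8^7 mod 20 = 12
8^8 mod 20 = 16
8^9 mod 20 = 8
8^10 mod 20 = 4
8^11 mod 20 = 12
8^12 mod 20 = 16
8^13 mod 20 = 8
8^14 mod 20 = 4


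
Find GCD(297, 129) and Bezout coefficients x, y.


Tabular extended Euclidean (each row: r = 297*s + 129*t):
r=297, s=1, t=0
r=129, s=0, t=1
q=2: r=39, s=1, t=-2   [297*(1) + 129*(-2) = 39]
q=3: r=12, s=-3, t=7   [297*(-3) + 129*(7) = 12]
q=3: r=3, s=10, t=-23   [297*(10) + 129*(-23) = 3]
q=4: r=0, s=-43, t=99   [297*(-43) + 129*(99) = 0]
GCD = 3; from the row with r=3: x=10, y=-23
Check: 297*(10) + 129*(-23) = 2970 - 2967 = 3

GCD = 3, x = 10, y = -23


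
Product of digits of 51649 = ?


5 × 1 × 6 × 4 × 9 = 1080


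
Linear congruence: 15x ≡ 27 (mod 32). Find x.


GCD(15, 32) = 1, unique solution
a^(-1) mod 32 = 15
x = 15 * 27 mod 32 = 21

x ≡ 21 (mod 32)


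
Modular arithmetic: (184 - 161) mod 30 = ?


184 - 161 = 23
23 mod 30 = 23


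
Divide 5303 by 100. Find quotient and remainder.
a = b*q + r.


5303 = 100 * 53 + 3
Check: 5300 + 3 = 5303

q = 53, r = 3


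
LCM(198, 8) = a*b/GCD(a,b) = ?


GCD(198, 8) = 2
LCM = 198*8/2 = 1584/2 = 792

LCM = 792


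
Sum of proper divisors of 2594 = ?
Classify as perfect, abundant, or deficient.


Proper divisors: 1, 2, 1297
Sum = 1 + 2 + 1297 = 1300
1300 < 2594 → deficient

s(2594) = 1300 (deficient)


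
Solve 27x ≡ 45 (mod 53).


GCD(27, 53) = 1, unique solution
a^(-1) mod 53 = 2
x = 2 * 45 mod 53 = 37

x ≡ 37 (mod 53)


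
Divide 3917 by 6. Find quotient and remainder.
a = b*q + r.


3917 = 6 * 652 + 5
Check: 3912 + 5 = 3917

q = 652, r = 5


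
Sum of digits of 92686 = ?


9 + 2 + 6 + 8 + 6 = 31


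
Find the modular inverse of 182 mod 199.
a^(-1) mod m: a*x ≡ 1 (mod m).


Use the extended Euclidean algorithm on (199, 182); each row r = 199*s + 182*t:
r=199, s=1, t=0
r=182, s=0, t=1
q=1: r=17, s=1, t=-1   [199*(1) + 182*(-1) = 17]
q=10: r=12, s=-10, t=11   [199*(-10) + 182*(11) = 12]
q=1: r=5, s=11, t=-12   [199*(11) + 182*(-12) = 5]
q=2: r=2, s=-32, t=35   [199*(-32) + 182*(35) = 2]
q=2: r=1, s=75, t=-82   [199*(75) + 182*(-82) = 1]
q=2: r=0, s=-182, t=199   [199*(-182) + 182*(199) = 0]
GCD = 1 with t = -82, so 182*(-82) ≡ 1 (mod 199)
Inverse = -82 mod 199 = 117
Check: 182 * 117 = 21294 ≡ 1 (mod 199)

182^(-1) ≡ 117 (mod 199)


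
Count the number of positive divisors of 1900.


1900 = 2^2 × 5^2 × 19^1
d(1900) = (2+1) × (2+1) × (1+1) = 18

18 divisors


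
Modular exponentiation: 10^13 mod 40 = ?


10^1 mod 40 = 10
10^2 mod 40 = 20
10^3 mod 40 = 0
10^4 mod 40 = 0
10^5 mod 40 = 0
10^6 mod 40 = 0
10^7 mod 40 = 0
10^8 mod 40 = 0
10^9 mod 40 = 0
10^10 mod 40 = 0
10^11 mod 40 = 0
10^12 mod 40 = 0
10^13 mod 40 = 0


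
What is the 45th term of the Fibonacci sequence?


Sequence: 1, 1, 2, 3, 5, 8, 13, 21, 34, 55, 89, 144, 233, 377, 610, 987, 1597, 2584, 4181, 6765, 10946, 17711, 28657, 46368, 75025, 121393, 196418, 317811, 514229, 832040, 1346269, 2178309, 3524578, 5702887, 9227465, 14930352, 24157817, 39088169, 63245986, 102334155, 165580141, 267914296, 433494437, 701408733, 1134903170
F(45) = 1134903170


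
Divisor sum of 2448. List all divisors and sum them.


Divisors of 2448: 1, 2, 3, 4, 6, 8, 9, 12, 16, 17, 18, 24, 34, 36, 48, 51, 68, 72, 102, 136, 144, 153, 204, 272, 306, 408, 612, 816, 1224, 2448
Sum = 1 + 2 + 3 + 4 + 6 + 8 + 9 + 12 + 16 + 17 + 18 + 24 + 34 + 36 + 48 + 51 + 68 + 72 + 102 + 136 + 144 + 153 + 204 + 272 + 306 + 408 + 612 + 816 + 1224 + 2448 = 7254

σ(2448) = 7254


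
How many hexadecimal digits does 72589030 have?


72589030 in base 16 = 4539EE6
Number of digits = 7

7 digits (base 16)


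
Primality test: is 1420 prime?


1420 / 2 = 710 (exact division)
1420 is NOT prime.

No, 1420 is not prime


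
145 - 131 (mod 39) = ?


145 - 131 = 14
14 mod 39 = 14


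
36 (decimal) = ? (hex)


36 (base 10) = 36 (decimal)
36 (decimal) = 24 (base 16)


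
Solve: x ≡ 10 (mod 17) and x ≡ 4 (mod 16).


M = 17*16 = 272
M1 = M/17 = 16, M2 = M/16 = 17
M1^(-1) mod 17 = 16, M2^(-1) mod 16 = 1
x = 10*16*16 + 4*17*1 = 2628
2628 mod 272 = 180
Check: 180 mod 17 = 10 ✓, 180 mod 16 = 4 ✓

x ≡ 180 (mod 272)


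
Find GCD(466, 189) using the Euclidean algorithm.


466 = 2 * 189 + 88
189 = 2 * 88 + 13
88 = 6 * 13 + 10
13 = 1 * 10 + 3
10 = 3 * 3 + 1
3 = 3 * 1 + 0
GCD = 1


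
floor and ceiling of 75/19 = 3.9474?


75/19 = 3.9474
floor = 3
ceil = 4

floor = 3, ceil = 4


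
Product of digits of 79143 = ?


7 × 9 × 1 × 4 × 3 = 756


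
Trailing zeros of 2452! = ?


floor(2452/5) = 490
floor(2452/25) = 98
floor(2452/125) = 19
floor(2452/625) = 3
Total = 610

610 trailing zeros


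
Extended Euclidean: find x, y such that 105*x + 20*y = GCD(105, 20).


Tabular extended Euclidean (each row: r = 105*s + 20*t):
r=105, s=1, t=0
r=20, s=0, t=1
q=5: r=5, s=1, t=-5   [105*(1) + 20*(-5) = 5]
q=4: r=0, s=-4, t=21   [105*(-4) + 20*(21) = 0]
GCD = 5; from the row with r=5: x=1, y=-5
Check: 105*(1) + 20*(-5) = 105 - 100 = 5

GCD = 5, x = 1, y = -5


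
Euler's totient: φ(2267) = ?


2267 = 2267
Prime factors: 2267
φ(2267) = 2267 × (1-1/2267)
= 2267 × 2266/2267 = 2266

φ(2267) = 2266


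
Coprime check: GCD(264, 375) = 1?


Euclidean algorithm:
375 = 1 * 264 + 111
264 = 2 * 111 + 42
111 = 2 * 42 + 27
42 = 1 * 27 + 15
27 = 1 * 15 + 12
15 = 1 * 12 + 3
12 = 4 * 3 + 0
GCD(264, 375) = 3

No, not coprime (GCD = 3)


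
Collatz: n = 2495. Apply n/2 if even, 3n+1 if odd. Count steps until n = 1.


2495 → 7486 → 3743 → 11230 → 5615 → 16846 → 8423 → 25270 → 12635 → 37906 → 18953 → 56860 → 28430 → 14215 → 42646 → 21323 → 63970 → 31985 → 95956 → 47978 → 23989 → 71968 → 35984 → 17992 → 8996 → 4498 → 2249 → 6748 → 3374 → 1687 → 5062 → 2531 → 7594 → 3797 → 11392 → 5696 → 2848 → 1424 → 712 → 356 → 178 → 89 → 268 → 134 → 67 → 202 → 101 → 304 → 152 → 76 → 38 → 19 → 58 → 29 → 88 → 44 → 22 → 11 → 34 → 17 → 52 → 26 → 13 → 40 → 20 → 10 → 5 → 16 → 8 → 4 → 2 → 1
Total steps = 71

71 steps


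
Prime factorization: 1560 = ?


1560 / 2 = 780
780 / 2 = 390
390 / 2 = 195
195 / 3 = 65
65 / 5 = 13
13 / 13 = 1
1560 = 2^3 × 3 × 5 × 13


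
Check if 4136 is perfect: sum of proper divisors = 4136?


Proper divisors of 4136: 1, 2, 4, 8, 11, 22, 44, 47, 88, 94, 188, 376, 517, 1034, 2068
Sum = 1 + 2 + 4 + 8 + 11 + 22 + 44 + 47 + 88 + 94 + 188 + 376 + 517 + 1034 + 2068 = 4504

No, 4136 is not perfect (4504 ≠ 4136)


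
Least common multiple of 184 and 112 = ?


GCD(184, 112) = 8
LCM = 184*112/8 = 20608/8 = 2576

LCM = 2576


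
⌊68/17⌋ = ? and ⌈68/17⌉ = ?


68/17 = 4.0000
floor = 4
ceil = 4

floor = 4, ceil = 4


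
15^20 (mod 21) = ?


15^1 mod 21 = 15
15^2 mod 21 = 15
15^3 mod 21 = 15
15^4 mod 21 = 15
15^5 mod 21 = 15
15^6 mod 21 = 15
15^7 mod 21 = 15
15^8 mod 21 = 15
15^9 mod 21 = 15
15^10 mod 21 = 15
15^11 mod 21 = 15
15^12 mod 21 = 15
15^13 mod 21 = 15
15^14 mod 21 = 15
15^15 mod 21 = 15
15^16 mod 21 = 15
15^17 mod 21 = 15
15^18 mod 21 = 15
15^19 mod 21 = 15
15^20 mod 21 = 15


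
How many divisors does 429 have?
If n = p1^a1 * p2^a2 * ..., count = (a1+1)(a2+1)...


429 = 3^1 × 11^1 × 13^1
d(429) = (1+1) × (1+1) × (1+1) = 8

8 divisors


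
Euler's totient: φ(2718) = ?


2718 = 2 × 3^2 × 151
Prime factors: 2, 3, 151
φ(2718) = 2718 × (1-1/2) × (1-1/3) × (1-1/151)
= 2718 × 1/2 × 2/3 × 150/151 = 900

φ(2718) = 900


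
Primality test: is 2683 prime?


Check divisors up to sqrt(2683) = 51.7977
No divisors found.
2683 is prime.

Yes, 2683 is prime


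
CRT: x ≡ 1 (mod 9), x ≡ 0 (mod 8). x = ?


M = 9*8 = 72
M1 = M/9 = 8, M2 = M/8 = 9
M1^(-1) mod 9 = 8, M2^(-1) mod 8 = 1
x = 1*8*8 + 0*9*1 = 64
64 mod 72 = 64
Check: 64 mod 9 = 1 ✓, 64 mod 8 = 0 ✓

x ≡ 64 (mod 72)


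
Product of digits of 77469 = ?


7 × 7 × 4 × 6 × 9 = 10584


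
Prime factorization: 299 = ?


299 / 13 = 23
23 / 23 = 1
299 = 13 × 23


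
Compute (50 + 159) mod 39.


50 + 159 = 209
209 mod 39 = 14


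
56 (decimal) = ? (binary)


56 (base 10) = 56 (decimal)
56 (decimal) = 111000 (base 2)


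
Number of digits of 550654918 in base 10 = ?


550654918 has 9 digits in base 10
floor(log10(550654918)) + 1 = floor(8.7409) + 1 = 9

9 digits (base 10)


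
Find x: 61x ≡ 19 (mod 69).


GCD(61, 69) = 1, unique solution
a^(-1) mod 69 = 43
x = 43 * 19 mod 69 = 58

x ≡ 58 (mod 69)


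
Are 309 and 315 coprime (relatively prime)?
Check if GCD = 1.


Euclidean algorithm:
315 = 1 * 309 + 6
309 = 51 * 6 + 3
6 = 2 * 3 + 0
GCD(309, 315) = 3

No, not coprime (GCD = 3)


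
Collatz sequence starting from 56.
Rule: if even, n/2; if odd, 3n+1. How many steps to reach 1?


56 → 28 → 14 → 7 → 22 → 11 → 34 → 17 → 52 → 26 → 13 → 40 → 20 → 10 → 5 → 16 → 8 → 4 → 2 → 1
Total steps = 19

19 steps


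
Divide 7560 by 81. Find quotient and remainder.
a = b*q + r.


7560 = 81 * 93 + 27
Check: 7533 + 27 = 7560

q = 93, r = 27


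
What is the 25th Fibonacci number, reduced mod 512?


F(k) mod 512 for k=1..25:
1, 1, 2, 3, 5, 8, 13, 21, 34, 55, 89, 144, 233, 377, 98, 475, 61, 24, 85, 109, 194, 303, 497, 288, 273
F(25) mod 512 = 273


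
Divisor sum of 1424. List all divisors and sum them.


Divisors of 1424: 1, 2, 4, 8, 16, 89, 178, 356, 712, 1424
Sum = 1 + 2 + 4 + 8 + 16 + 89 + 178 + 356 + 712 + 1424 = 2790

σ(1424) = 2790


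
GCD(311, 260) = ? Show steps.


311 = 1 * 260 + 51
260 = 5 * 51 + 5
51 = 10 * 5 + 1
5 = 5 * 1 + 0
GCD = 1


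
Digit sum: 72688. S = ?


7 + 2 + 6 + 8 + 8 = 31


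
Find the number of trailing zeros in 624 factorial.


floor(624/5) = 124
floor(624/25) = 24
floor(624/125) = 4
Total = 152

152 trailing zeros


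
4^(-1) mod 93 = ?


Use the extended Euclidean algorithm on (93, 4); each row r = 93*s + 4*t:
r=93, s=1, t=0
r=4, s=0, t=1
q=23: r=1, s=1, t=-23   [93*(1) + 4*(-23) = 1]
q=4: r=0, s=-4, t=93   [93*(-4) + 4*(93) = 0]
GCD = 1 with t = -23, so 4*(-23) ≡ 1 (mod 93)
Inverse = -23 mod 93 = 70
Check: 4 * 70 = 280 ≡ 1 (mod 93)

4^(-1) ≡ 70 (mod 93)


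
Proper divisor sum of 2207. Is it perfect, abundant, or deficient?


Proper divisors: 1
Sum = 1 = 1
1 < 2207 → deficient

s(2207) = 1 (deficient)


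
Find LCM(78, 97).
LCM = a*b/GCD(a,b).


GCD(78, 97) = 1
LCM = 78*97/1 = 7566/1 = 7566

LCM = 7566


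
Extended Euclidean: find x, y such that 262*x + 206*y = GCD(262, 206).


Tabular extended Euclidean (each row: r = 262*s + 206*t):
r=262, s=1, t=0
r=206, s=0, t=1
q=1: r=56, s=1, t=-1   [262*(1) + 206*(-1) = 56]
q=3: r=38, s=-3, t=4   [262*(-3) + 206*(4) = 38]
q=1: r=18, s=4, t=-5   [262*(4) + 206*(-5) = 18]
q=2: r=2, s=-11, t=14   [262*(-11) + 206*(14) = 2]
q=9: r=0, s=103, t=-131   [262*(103) + 206*(-131) = 0]
GCD = 2; from the row with r=2: x=-11, y=14
Check: 262*(-11) + 206*(14) = -2882 + 2884 = 2

GCD = 2, x = -11, y = 14


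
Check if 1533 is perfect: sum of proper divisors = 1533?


Proper divisors of 1533: 1, 3, 7, 21, 73, 219, 511
Sum = 1 + 3 + 7 + 21 + 73 + 219 + 511 = 835

No, 1533 is not perfect (835 ≠ 1533)


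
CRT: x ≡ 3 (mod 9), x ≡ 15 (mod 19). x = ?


M = 9*19 = 171
M1 = M/9 = 19, M2 = M/19 = 9
M1^(-1) mod 9 = 1, M2^(-1) mod 19 = 17
x = 3*19*1 + 15*9*17 = 2352
2352 mod 171 = 129
Check: 129 mod 9 = 3 ✓, 129 mod 19 = 15 ✓

x ≡ 129 (mod 171)


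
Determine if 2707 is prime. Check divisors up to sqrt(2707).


Check divisors up to sqrt(2707) = 52.0288
No divisors found.
2707 is prime.

Yes, 2707 is prime


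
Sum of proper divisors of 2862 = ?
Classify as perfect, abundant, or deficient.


Proper divisors: 1, 2, 3, 6, 9, 18, 27, 53, 54, 106, 159, 318, 477, 954, 1431
Sum = 1 + 2 + 3 + 6 + 9 + 18 + 27 + 53 + 54 + 106 + 159 + 318 + 477 + 954 + 1431 = 3618
3618 > 2862 → abundant

s(2862) = 3618 (abundant)


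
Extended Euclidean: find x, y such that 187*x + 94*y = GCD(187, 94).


Tabular extended Euclidean (each row: r = 187*s + 94*t):
r=187, s=1, t=0
r=94, s=0, t=1
q=1: r=93, s=1, t=-1   [187*(1) + 94*(-1) = 93]
q=1: r=1, s=-1, t=2   [187*(-1) + 94*(2) = 1]
q=93: r=0, s=94, t=-187   [187*(94) + 94*(-187) = 0]
GCD = 1; from the row with r=1: x=-1, y=2
Check: 187*(-1) + 94*(2) = -187 + 188 = 1

GCD = 1, x = -1, y = 2


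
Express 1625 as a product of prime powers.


1625 / 5 = 325
325 / 5 = 65
65 / 5 = 13
13 / 13 = 1
1625 = 5^3 × 13


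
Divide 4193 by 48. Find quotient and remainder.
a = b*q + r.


4193 = 48 * 87 + 17
Check: 4176 + 17 = 4193

q = 87, r = 17


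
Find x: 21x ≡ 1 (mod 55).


GCD(21, 55) = 1, unique solution
a^(-1) mod 55 = 21
x = 21 * 1 mod 55 = 21

x ≡ 21 (mod 55)


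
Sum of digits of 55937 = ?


5 + 5 + 9 + 3 + 7 = 29


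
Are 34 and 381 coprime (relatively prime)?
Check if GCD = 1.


Euclidean algorithm:
381 = 11 * 34 + 7
34 = 4 * 7 + 6
7 = 1 * 6 + 1
6 = 6 * 1 + 0
GCD(34, 381) = 1

Yes, coprime (GCD = 1)


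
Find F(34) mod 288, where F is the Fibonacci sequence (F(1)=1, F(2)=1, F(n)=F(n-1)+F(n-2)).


F(k) mod 288 for k=1..34:
1, 1, 2, 3, 5, 8, 13, 21, 34, 55, 89, 144, 233, 89, 34, 123, 157, 280, 149, 141, 2, 143, 145, 0, 145, 145, 2, 147, 149, 8, 157, 165, 34, 199
F(34) mod 288 = 199


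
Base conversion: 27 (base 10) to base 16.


27 (base 10) = 27 (decimal)
27 (decimal) = 1B (base 16)


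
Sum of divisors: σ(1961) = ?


Divisors of 1961: 1, 37, 53, 1961
Sum = 1 + 37 + 53 + 1961 = 2052

σ(1961) = 2052


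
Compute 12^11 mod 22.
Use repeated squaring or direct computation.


12^1 mod 22 = 12
12^2 mod 22 = 12
12^3 mod 22 = 12
12^4 mod 22 = 12
12^5 mod 22 = 12
12^6 mod 22 = 12
12^7 mod 22 = 12
12^8 mod 22 = 12
12^9 mod 22 = 12
12^10 mod 22 = 12
12^11 mod 22 = 12


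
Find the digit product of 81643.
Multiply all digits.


8 × 1 × 6 × 4 × 3 = 576


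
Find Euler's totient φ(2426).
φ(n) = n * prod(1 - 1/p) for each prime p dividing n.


2426 = 2 × 1213
Prime factors: 2, 1213
φ(2426) = 2426 × (1-1/2) × (1-1/1213)
= 2426 × 1/2 × 1212/1213 = 1212

φ(2426) = 1212


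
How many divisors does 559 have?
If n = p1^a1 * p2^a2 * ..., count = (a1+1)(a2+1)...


559 = 13^1 × 43^1
d(559) = (1+1) × (1+1) = 4

4 divisors


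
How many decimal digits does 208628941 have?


208628941 has 9 digits in base 10
floor(log10(208628941)) + 1 = floor(8.3194) + 1 = 9

9 digits (base 10)


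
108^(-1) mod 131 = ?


Use the extended Euclidean algorithm on (131, 108); each row r = 131*s + 108*t:
r=131, s=1, t=0
r=108, s=0, t=1
q=1: r=23, s=1, t=-1   [131*(1) + 108*(-1) = 23]
q=4: r=16, s=-4, t=5   [131*(-4) + 108*(5) = 16]
q=1: r=7, s=5, t=-6   [131*(5) + 108*(-6) = 7]
q=2: r=2, s=-14, t=17   [131*(-14) + 108*(17) = 2]
q=3: r=1, s=47, t=-57   [131*(47) + 108*(-57) = 1]
q=2: r=0, s=-108, t=131   [131*(-108) + 108*(131) = 0]
GCD = 1 with t = -57, so 108*(-57) ≡ 1 (mod 131)
Inverse = -57 mod 131 = 74
Check: 108 * 74 = 7992 ≡ 1 (mod 131)

108^(-1) ≡ 74 (mod 131)


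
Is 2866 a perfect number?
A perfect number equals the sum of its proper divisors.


Proper divisors of 2866: 1, 2, 1433
Sum = 1 + 2 + 1433 = 1436

No, 2866 is not perfect (1436 ≠ 2866)


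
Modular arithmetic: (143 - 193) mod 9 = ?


143 - 193 = -50
-50 mod 9 = 4


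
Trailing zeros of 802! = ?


floor(802/5) = 160
floor(802/25) = 32
floor(802/125) = 6
floor(802/625) = 1
Total = 199

199 trailing zeros


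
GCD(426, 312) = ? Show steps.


426 = 1 * 312 + 114
312 = 2 * 114 + 84
114 = 1 * 84 + 30
84 = 2 * 30 + 24
30 = 1 * 24 + 6
24 = 4 * 6 + 0
GCD = 6


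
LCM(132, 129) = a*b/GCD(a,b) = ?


GCD(132, 129) = 3
LCM = 132*129/3 = 17028/3 = 5676

LCM = 5676


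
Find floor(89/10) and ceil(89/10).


89/10 = 8.9000
floor = 8
ceil = 9

floor = 8, ceil = 9


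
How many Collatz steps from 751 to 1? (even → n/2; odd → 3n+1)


751 → 2254 → 1127 → 3382 → 1691 → 5074 → 2537 → 7612 → 3806 → 1903 → 5710 → 2855 → 8566 → 4283 → 12850 → 6425 → 19276 → 9638 → 4819 → 14458 → 7229 → 21688 → 10844 → 5422 → 2711 → 8134 → 4067 → 12202 → 6101 → 18304 → 9152 → 4576 → 2288 → 1144 → 572 → 286 → 143 → 430 → 215 → 646 → 323 → 970 → 485 → 1456 → 728 → 364 → 182 → 91 → 274 → 137 → 412 → 206 → 103 → 310 → 155 → 466 → 233 → 700 → 350 → 175 → 526 → 263 → 790 → 395 → 1186 → 593 → 1780 → 890 → 445 → 1336 → 668 → 334 → 167 → 502 → 251 → 754 → 377 → 1132 → 566 → 283 → 850 → 425 → 1276 → 638 → 319 → 958 → 479 → 1438 → 719 → 2158 → 1079 → 3238 → 1619 → 4858 → 2429 → 7288 → 3644 → 1822 → 911 → 2734 → 1367 → 4102 → 2051 → 6154 → 3077 → 9232 → 4616 → 2308 → 1154 → 577 → 1732 → 866 → 433 → 1300 → 650 → 325 → 976 → 488 → 244 → 122 → 61 → 184 → 92 → 46 → 23 → 70 → 35 → 106 → 53 → 160 → 80 → 40 → 20 → 10 → 5 → 16 → 8 → 4 → 2 → 1
Total steps = 139

139 steps


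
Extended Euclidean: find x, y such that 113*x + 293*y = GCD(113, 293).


Tabular extended Euclidean (each row: r = 113*s + 293*t):
r=113, s=1, t=0
r=293, s=0, t=1
q=0: r=113, s=1, t=0   [113*(1) + 293*(0) = 113]
q=2: r=67, s=-2, t=1   [113*(-2) + 293*(1) = 67]
q=1: r=46, s=3, t=-1   [113*(3) + 293*(-1) = 46]
q=1: r=21, s=-5, t=2   [113*(-5) + 293*(2) = 21]
q=2: r=4, s=13, t=-5   [113*(13) + 293*(-5) = 4]
q=5: r=1, s=-70, t=27   [113*(-70) + 293*(27) = 1]
q=4: r=0, s=293, t=-113   [113*(293) + 293*(-113) = 0]
GCD = 1; from the row with r=1: x=-70, y=27
Check: 113*(-70) + 293*(27) = -7910 + 7911 = 1

GCD = 1, x = -70, y = 27


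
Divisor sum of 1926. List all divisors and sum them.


Divisors of 1926: 1, 2, 3, 6, 9, 18, 107, 214, 321, 642, 963, 1926
Sum = 1 + 2 + 3 + 6 + 9 + 18 + 107 + 214 + 321 + 642 + 963 + 1926 = 4212

σ(1926) = 4212


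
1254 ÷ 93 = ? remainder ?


1254 = 93 * 13 + 45
Check: 1209 + 45 = 1254

q = 13, r = 45


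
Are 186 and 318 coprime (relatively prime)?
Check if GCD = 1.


Euclidean algorithm:
318 = 1 * 186 + 132
186 = 1 * 132 + 54
132 = 2 * 54 + 24
54 = 2 * 24 + 6
24 = 4 * 6 + 0
GCD(186, 318) = 6

No, not coprime (GCD = 6)


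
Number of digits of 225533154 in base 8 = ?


225533154 in base 8 = 1534256342
Number of digits = 10

10 digits (base 8)


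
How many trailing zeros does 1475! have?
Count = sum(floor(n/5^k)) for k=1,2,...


floor(1475/5) = 295
floor(1475/25) = 59
floor(1475/125) = 11
floor(1475/625) = 2
Total = 367

367 trailing zeros


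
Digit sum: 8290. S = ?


8 + 2 + 9 + 0 = 19


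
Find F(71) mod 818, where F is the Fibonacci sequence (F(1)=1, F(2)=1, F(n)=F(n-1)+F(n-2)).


F(k) mod 818 for k=1..71:
1, 1, 2, 3, 5, 8, 13, 21, 34, 55, 89, 144, 233, 377, 610, 169, 779, 130, 91, 221, 312, 533, 27, 560, 587, 329, 98, 427, 525, 134, 659, 793, 634, 609, 425, 216, 641, 39, 680, 719, 581, 482, 245, 727, 154, 63, 217, 280, 497, 777, 456, 415, 53, 468, 521, 171, 692, 45, 737, 782, 701, 665, 548, 395, 125, 520, 645, 347, 174, 521, 695
F(71) mod 818 = 695
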